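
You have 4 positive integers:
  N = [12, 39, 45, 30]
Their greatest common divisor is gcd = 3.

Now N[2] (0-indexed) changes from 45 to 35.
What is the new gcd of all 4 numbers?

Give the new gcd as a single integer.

Numbers: [12, 39, 45, 30], gcd = 3
Change: index 2, 45 -> 35
gcd of the OTHER numbers (without index 2): gcd([12, 39, 30]) = 3
New gcd = gcd(g_others, new_val) = gcd(3, 35) = 1

Answer: 1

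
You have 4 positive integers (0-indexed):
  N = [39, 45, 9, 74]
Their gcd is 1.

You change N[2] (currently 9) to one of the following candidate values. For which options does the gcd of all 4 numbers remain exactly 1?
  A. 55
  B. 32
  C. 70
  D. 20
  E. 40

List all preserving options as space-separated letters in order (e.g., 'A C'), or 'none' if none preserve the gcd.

Answer: A B C D E

Derivation:
Old gcd = 1; gcd of others (without N[2]) = 1
New gcd for candidate v: gcd(1, v). Preserves old gcd iff gcd(1, v) = 1.
  Option A: v=55, gcd(1,55)=1 -> preserves
  Option B: v=32, gcd(1,32)=1 -> preserves
  Option C: v=70, gcd(1,70)=1 -> preserves
  Option D: v=20, gcd(1,20)=1 -> preserves
  Option E: v=40, gcd(1,40)=1 -> preserves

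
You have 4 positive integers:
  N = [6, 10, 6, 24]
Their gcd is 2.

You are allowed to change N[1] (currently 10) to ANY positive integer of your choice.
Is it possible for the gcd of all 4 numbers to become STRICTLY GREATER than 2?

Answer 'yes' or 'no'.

Current gcd = 2
gcd of all OTHER numbers (without N[1]=10): gcd([6, 6, 24]) = 6
The new gcd after any change is gcd(6, new_value).
This can be at most 6.
Since 6 > old gcd 2, the gcd CAN increase (e.g., set N[1] = 6).

Answer: yes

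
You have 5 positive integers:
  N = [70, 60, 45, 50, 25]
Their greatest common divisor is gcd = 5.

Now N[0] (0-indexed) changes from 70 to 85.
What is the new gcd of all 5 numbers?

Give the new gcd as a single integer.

Answer: 5

Derivation:
Numbers: [70, 60, 45, 50, 25], gcd = 5
Change: index 0, 70 -> 85
gcd of the OTHER numbers (without index 0): gcd([60, 45, 50, 25]) = 5
New gcd = gcd(g_others, new_val) = gcd(5, 85) = 5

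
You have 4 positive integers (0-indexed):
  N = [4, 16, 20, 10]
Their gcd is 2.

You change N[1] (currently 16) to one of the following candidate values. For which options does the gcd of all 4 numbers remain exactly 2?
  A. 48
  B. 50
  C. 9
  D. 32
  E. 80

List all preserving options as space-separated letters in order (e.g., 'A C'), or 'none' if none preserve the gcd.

Answer: A B D E

Derivation:
Old gcd = 2; gcd of others (without N[1]) = 2
New gcd for candidate v: gcd(2, v). Preserves old gcd iff gcd(2, v) = 2.
  Option A: v=48, gcd(2,48)=2 -> preserves
  Option B: v=50, gcd(2,50)=2 -> preserves
  Option C: v=9, gcd(2,9)=1 -> changes
  Option D: v=32, gcd(2,32)=2 -> preserves
  Option E: v=80, gcd(2,80)=2 -> preserves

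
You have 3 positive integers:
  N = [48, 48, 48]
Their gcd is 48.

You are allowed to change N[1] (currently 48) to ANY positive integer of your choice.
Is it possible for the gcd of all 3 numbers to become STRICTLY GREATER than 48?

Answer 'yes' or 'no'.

Answer: no

Derivation:
Current gcd = 48
gcd of all OTHER numbers (without N[1]=48): gcd([48, 48]) = 48
The new gcd after any change is gcd(48, new_value).
This can be at most 48.
Since 48 = old gcd 48, the gcd can only stay the same or decrease.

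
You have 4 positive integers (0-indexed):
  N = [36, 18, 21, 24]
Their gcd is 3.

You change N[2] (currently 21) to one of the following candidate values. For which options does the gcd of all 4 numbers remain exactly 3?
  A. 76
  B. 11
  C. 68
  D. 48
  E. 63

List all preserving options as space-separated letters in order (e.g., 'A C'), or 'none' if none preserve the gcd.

Answer: E

Derivation:
Old gcd = 3; gcd of others (without N[2]) = 6
New gcd for candidate v: gcd(6, v). Preserves old gcd iff gcd(6, v) = 3.
  Option A: v=76, gcd(6,76)=2 -> changes
  Option B: v=11, gcd(6,11)=1 -> changes
  Option C: v=68, gcd(6,68)=2 -> changes
  Option D: v=48, gcd(6,48)=6 -> changes
  Option E: v=63, gcd(6,63)=3 -> preserves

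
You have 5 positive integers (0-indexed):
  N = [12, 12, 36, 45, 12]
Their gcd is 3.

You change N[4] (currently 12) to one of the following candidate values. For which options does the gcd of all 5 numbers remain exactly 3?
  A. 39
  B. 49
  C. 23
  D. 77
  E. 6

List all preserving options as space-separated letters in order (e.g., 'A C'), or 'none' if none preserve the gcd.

Answer: A E

Derivation:
Old gcd = 3; gcd of others (without N[4]) = 3
New gcd for candidate v: gcd(3, v). Preserves old gcd iff gcd(3, v) = 3.
  Option A: v=39, gcd(3,39)=3 -> preserves
  Option B: v=49, gcd(3,49)=1 -> changes
  Option C: v=23, gcd(3,23)=1 -> changes
  Option D: v=77, gcd(3,77)=1 -> changes
  Option E: v=6, gcd(3,6)=3 -> preserves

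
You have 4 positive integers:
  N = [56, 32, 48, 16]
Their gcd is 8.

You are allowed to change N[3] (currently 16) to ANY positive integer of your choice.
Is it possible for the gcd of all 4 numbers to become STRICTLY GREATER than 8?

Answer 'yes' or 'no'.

Current gcd = 8
gcd of all OTHER numbers (without N[3]=16): gcd([56, 32, 48]) = 8
The new gcd after any change is gcd(8, new_value).
This can be at most 8.
Since 8 = old gcd 8, the gcd can only stay the same or decrease.

Answer: no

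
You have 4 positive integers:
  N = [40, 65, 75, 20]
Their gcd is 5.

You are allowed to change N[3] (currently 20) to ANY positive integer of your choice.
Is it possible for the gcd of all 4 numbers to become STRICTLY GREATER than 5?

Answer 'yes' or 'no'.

Answer: no

Derivation:
Current gcd = 5
gcd of all OTHER numbers (without N[3]=20): gcd([40, 65, 75]) = 5
The new gcd after any change is gcd(5, new_value).
This can be at most 5.
Since 5 = old gcd 5, the gcd can only stay the same or decrease.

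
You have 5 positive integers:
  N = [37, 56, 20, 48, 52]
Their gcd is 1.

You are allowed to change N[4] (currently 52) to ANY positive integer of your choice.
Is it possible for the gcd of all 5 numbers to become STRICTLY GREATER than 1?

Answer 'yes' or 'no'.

Current gcd = 1
gcd of all OTHER numbers (without N[4]=52): gcd([37, 56, 20, 48]) = 1
The new gcd after any change is gcd(1, new_value).
This can be at most 1.
Since 1 = old gcd 1, the gcd can only stay the same or decrease.

Answer: no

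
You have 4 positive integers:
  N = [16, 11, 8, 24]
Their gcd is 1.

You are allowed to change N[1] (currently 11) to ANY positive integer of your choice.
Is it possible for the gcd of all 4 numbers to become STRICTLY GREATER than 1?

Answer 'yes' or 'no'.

Current gcd = 1
gcd of all OTHER numbers (without N[1]=11): gcd([16, 8, 24]) = 8
The new gcd after any change is gcd(8, new_value).
This can be at most 8.
Since 8 > old gcd 1, the gcd CAN increase (e.g., set N[1] = 8).

Answer: yes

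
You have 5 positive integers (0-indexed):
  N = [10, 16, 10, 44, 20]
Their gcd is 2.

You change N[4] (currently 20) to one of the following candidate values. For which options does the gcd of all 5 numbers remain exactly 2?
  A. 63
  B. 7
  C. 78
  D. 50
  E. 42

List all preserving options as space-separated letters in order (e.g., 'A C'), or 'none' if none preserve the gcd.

Answer: C D E

Derivation:
Old gcd = 2; gcd of others (without N[4]) = 2
New gcd for candidate v: gcd(2, v). Preserves old gcd iff gcd(2, v) = 2.
  Option A: v=63, gcd(2,63)=1 -> changes
  Option B: v=7, gcd(2,7)=1 -> changes
  Option C: v=78, gcd(2,78)=2 -> preserves
  Option D: v=50, gcd(2,50)=2 -> preserves
  Option E: v=42, gcd(2,42)=2 -> preserves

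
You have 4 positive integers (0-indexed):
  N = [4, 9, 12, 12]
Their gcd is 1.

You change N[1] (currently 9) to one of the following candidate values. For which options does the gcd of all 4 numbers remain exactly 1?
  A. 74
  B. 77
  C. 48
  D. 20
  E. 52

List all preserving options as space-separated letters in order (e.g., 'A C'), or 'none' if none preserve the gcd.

Answer: B

Derivation:
Old gcd = 1; gcd of others (without N[1]) = 4
New gcd for candidate v: gcd(4, v). Preserves old gcd iff gcd(4, v) = 1.
  Option A: v=74, gcd(4,74)=2 -> changes
  Option B: v=77, gcd(4,77)=1 -> preserves
  Option C: v=48, gcd(4,48)=4 -> changes
  Option D: v=20, gcd(4,20)=4 -> changes
  Option E: v=52, gcd(4,52)=4 -> changes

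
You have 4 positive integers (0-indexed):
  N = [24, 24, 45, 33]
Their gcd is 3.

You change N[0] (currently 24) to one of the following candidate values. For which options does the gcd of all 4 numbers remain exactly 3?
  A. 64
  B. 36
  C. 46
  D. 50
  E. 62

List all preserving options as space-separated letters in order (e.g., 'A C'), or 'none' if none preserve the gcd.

Answer: B

Derivation:
Old gcd = 3; gcd of others (without N[0]) = 3
New gcd for candidate v: gcd(3, v). Preserves old gcd iff gcd(3, v) = 3.
  Option A: v=64, gcd(3,64)=1 -> changes
  Option B: v=36, gcd(3,36)=3 -> preserves
  Option C: v=46, gcd(3,46)=1 -> changes
  Option D: v=50, gcd(3,50)=1 -> changes
  Option E: v=62, gcd(3,62)=1 -> changes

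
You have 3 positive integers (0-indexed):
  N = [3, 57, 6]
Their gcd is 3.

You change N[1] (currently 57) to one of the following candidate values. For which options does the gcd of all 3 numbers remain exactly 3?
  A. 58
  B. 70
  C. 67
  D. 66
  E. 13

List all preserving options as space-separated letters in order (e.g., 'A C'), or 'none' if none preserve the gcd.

Old gcd = 3; gcd of others (without N[1]) = 3
New gcd for candidate v: gcd(3, v). Preserves old gcd iff gcd(3, v) = 3.
  Option A: v=58, gcd(3,58)=1 -> changes
  Option B: v=70, gcd(3,70)=1 -> changes
  Option C: v=67, gcd(3,67)=1 -> changes
  Option D: v=66, gcd(3,66)=3 -> preserves
  Option E: v=13, gcd(3,13)=1 -> changes

Answer: D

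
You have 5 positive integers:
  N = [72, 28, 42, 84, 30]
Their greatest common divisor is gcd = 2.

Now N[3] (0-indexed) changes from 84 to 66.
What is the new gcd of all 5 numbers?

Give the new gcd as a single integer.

Answer: 2

Derivation:
Numbers: [72, 28, 42, 84, 30], gcd = 2
Change: index 3, 84 -> 66
gcd of the OTHER numbers (without index 3): gcd([72, 28, 42, 30]) = 2
New gcd = gcd(g_others, new_val) = gcd(2, 66) = 2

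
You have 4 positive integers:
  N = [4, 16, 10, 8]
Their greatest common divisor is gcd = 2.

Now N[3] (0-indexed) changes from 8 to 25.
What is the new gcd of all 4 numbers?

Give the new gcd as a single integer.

Numbers: [4, 16, 10, 8], gcd = 2
Change: index 3, 8 -> 25
gcd of the OTHER numbers (without index 3): gcd([4, 16, 10]) = 2
New gcd = gcd(g_others, new_val) = gcd(2, 25) = 1

Answer: 1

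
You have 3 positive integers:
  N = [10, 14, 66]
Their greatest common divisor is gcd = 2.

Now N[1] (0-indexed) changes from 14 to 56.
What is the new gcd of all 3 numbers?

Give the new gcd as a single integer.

Answer: 2

Derivation:
Numbers: [10, 14, 66], gcd = 2
Change: index 1, 14 -> 56
gcd of the OTHER numbers (without index 1): gcd([10, 66]) = 2
New gcd = gcd(g_others, new_val) = gcd(2, 56) = 2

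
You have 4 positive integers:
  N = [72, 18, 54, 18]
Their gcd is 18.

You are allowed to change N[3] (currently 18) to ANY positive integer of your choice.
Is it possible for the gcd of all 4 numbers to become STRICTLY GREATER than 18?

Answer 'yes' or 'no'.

Current gcd = 18
gcd of all OTHER numbers (without N[3]=18): gcd([72, 18, 54]) = 18
The new gcd after any change is gcd(18, new_value).
This can be at most 18.
Since 18 = old gcd 18, the gcd can only stay the same or decrease.

Answer: no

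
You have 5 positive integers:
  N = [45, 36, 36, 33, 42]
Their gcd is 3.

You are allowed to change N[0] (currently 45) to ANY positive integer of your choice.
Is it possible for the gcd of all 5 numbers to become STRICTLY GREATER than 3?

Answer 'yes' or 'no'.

Answer: no

Derivation:
Current gcd = 3
gcd of all OTHER numbers (without N[0]=45): gcd([36, 36, 33, 42]) = 3
The new gcd after any change is gcd(3, new_value).
This can be at most 3.
Since 3 = old gcd 3, the gcd can only stay the same or decrease.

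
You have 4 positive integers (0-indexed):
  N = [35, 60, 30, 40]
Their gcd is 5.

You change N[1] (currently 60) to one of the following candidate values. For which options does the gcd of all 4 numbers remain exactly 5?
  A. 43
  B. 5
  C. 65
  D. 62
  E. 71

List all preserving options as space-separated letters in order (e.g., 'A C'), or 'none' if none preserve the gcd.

Old gcd = 5; gcd of others (without N[1]) = 5
New gcd for candidate v: gcd(5, v). Preserves old gcd iff gcd(5, v) = 5.
  Option A: v=43, gcd(5,43)=1 -> changes
  Option B: v=5, gcd(5,5)=5 -> preserves
  Option C: v=65, gcd(5,65)=5 -> preserves
  Option D: v=62, gcd(5,62)=1 -> changes
  Option E: v=71, gcd(5,71)=1 -> changes

Answer: B C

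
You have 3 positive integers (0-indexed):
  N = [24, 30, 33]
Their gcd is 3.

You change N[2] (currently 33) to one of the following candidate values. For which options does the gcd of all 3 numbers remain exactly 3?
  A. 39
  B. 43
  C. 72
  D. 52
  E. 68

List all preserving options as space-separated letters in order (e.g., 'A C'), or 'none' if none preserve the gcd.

Old gcd = 3; gcd of others (without N[2]) = 6
New gcd for candidate v: gcd(6, v). Preserves old gcd iff gcd(6, v) = 3.
  Option A: v=39, gcd(6,39)=3 -> preserves
  Option B: v=43, gcd(6,43)=1 -> changes
  Option C: v=72, gcd(6,72)=6 -> changes
  Option D: v=52, gcd(6,52)=2 -> changes
  Option E: v=68, gcd(6,68)=2 -> changes

Answer: A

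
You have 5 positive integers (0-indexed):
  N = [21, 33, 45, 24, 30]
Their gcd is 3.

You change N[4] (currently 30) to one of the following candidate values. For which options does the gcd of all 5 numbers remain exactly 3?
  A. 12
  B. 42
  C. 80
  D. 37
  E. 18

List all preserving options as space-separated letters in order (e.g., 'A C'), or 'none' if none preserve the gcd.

Old gcd = 3; gcd of others (without N[4]) = 3
New gcd for candidate v: gcd(3, v). Preserves old gcd iff gcd(3, v) = 3.
  Option A: v=12, gcd(3,12)=3 -> preserves
  Option B: v=42, gcd(3,42)=3 -> preserves
  Option C: v=80, gcd(3,80)=1 -> changes
  Option D: v=37, gcd(3,37)=1 -> changes
  Option E: v=18, gcd(3,18)=3 -> preserves

Answer: A B E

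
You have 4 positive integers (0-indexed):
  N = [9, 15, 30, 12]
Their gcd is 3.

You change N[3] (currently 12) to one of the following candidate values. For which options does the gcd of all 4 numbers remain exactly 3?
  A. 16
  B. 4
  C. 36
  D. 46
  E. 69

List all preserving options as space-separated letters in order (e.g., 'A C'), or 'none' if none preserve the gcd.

Old gcd = 3; gcd of others (without N[3]) = 3
New gcd for candidate v: gcd(3, v). Preserves old gcd iff gcd(3, v) = 3.
  Option A: v=16, gcd(3,16)=1 -> changes
  Option B: v=4, gcd(3,4)=1 -> changes
  Option C: v=36, gcd(3,36)=3 -> preserves
  Option D: v=46, gcd(3,46)=1 -> changes
  Option E: v=69, gcd(3,69)=3 -> preserves

Answer: C E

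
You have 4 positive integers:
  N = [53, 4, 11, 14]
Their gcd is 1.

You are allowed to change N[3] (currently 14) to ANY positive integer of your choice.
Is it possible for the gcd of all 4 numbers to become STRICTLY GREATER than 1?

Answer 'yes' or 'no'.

Answer: no

Derivation:
Current gcd = 1
gcd of all OTHER numbers (without N[3]=14): gcd([53, 4, 11]) = 1
The new gcd after any change is gcd(1, new_value).
This can be at most 1.
Since 1 = old gcd 1, the gcd can only stay the same or decrease.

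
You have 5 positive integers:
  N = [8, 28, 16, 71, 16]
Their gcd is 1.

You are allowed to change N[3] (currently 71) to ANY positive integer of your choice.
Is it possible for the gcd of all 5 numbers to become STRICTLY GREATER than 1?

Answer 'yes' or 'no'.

Current gcd = 1
gcd of all OTHER numbers (without N[3]=71): gcd([8, 28, 16, 16]) = 4
The new gcd after any change is gcd(4, new_value).
This can be at most 4.
Since 4 > old gcd 1, the gcd CAN increase (e.g., set N[3] = 4).

Answer: yes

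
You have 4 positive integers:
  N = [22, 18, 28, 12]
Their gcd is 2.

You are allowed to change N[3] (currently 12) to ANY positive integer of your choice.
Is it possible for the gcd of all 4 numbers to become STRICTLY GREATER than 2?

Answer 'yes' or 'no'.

Answer: no

Derivation:
Current gcd = 2
gcd of all OTHER numbers (without N[3]=12): gcd([22, 18, 28]) = 2
The new gcd after any change is gcd(2, new_value).
This can be at most 2.
Since 2 = old gcd 2, the gcd can only stay the same or decrease.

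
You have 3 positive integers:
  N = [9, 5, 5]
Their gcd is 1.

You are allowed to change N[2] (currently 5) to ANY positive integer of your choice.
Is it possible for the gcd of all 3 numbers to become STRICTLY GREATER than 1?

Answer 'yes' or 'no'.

Answer: no

Derivation:
Current gcd = 1
gcd of all OTHER numbers (without N[2]=5): gcd([9, 5]) = 1
The new gcd after any change is gcd(1, new_value).
This can be at most 1.
Since 1 = old gcd 1, the gcd can only stay the same or decrease.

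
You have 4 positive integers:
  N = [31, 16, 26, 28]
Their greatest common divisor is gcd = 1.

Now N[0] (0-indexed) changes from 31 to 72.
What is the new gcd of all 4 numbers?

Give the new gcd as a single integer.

Answer: 2

Derivation:
Numbers: [31, 16, 26, 28], gcd = 1
Change: index 0, 31 -> 72
gcd of the OTHER numbers (without index 0): gcd([16, 26, 28]) = 2
New gcd = gcd(g_others, new_val) = gcd(2, 72) = 2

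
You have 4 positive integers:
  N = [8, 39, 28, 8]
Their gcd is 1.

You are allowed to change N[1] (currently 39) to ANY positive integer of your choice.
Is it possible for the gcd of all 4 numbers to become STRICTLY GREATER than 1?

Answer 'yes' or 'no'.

Current gcd = 1
gcd of all OTHER numbers (without N[1]=39): gcd([8, 28, 8]) = 4
The new gcd after any change is gcd(4, new_value).
This can be at most 4.
Since 4 > old gcd 1, the gcd CAN increase (e.g., set N[1] = 4).

Answer: yes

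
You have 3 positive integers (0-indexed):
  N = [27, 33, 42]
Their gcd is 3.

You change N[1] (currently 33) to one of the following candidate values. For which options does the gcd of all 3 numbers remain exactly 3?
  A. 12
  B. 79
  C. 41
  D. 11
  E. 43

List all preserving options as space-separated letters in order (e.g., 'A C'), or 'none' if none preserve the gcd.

Old gcd = 3; gcd of others (without N[1]) = 3
New gcd for candidate v: gcd(3, v). Preserves old gcd iff gcd(3, v) = 3.
  Option A: v=12, gcd(3,12)=3 -> preserves
  Option B: v=79, gcd(3,79)=1 -> changes
  Option C: v=41, gcd(3,41)=1 -> changes
  Option D: v=11, gcd(3,11)=1 -> changes
  Option E: v=43, gcd(3,43)=1 -> changes

Answer: A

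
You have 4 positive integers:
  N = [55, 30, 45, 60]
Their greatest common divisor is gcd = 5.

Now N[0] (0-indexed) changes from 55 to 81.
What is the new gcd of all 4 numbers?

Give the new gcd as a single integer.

Numbers: [55, 30, 45, 60], gcd = 5
Change: index 0, 55 -> 81
gcd of the OTHER numbers (without index 0): gcd([30, 45, 60]) = 15
New gcd = gcd(g_others, new_val) = gcd(15, 81) = 3

Answer: 3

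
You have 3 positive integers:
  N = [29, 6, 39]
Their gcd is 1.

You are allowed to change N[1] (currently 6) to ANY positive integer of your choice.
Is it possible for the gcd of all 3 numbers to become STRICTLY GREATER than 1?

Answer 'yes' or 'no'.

Answer: no

Derivation:
Current gcd = 1
gcd of all OTHER numbers (without N[1]=6): gcd([29, 39]) = 1
The new gcd after any change is gcd(1, new_value).
This can be at most 1.
Since 1 = old gcd 1, the gcd can only stay the same or decrease.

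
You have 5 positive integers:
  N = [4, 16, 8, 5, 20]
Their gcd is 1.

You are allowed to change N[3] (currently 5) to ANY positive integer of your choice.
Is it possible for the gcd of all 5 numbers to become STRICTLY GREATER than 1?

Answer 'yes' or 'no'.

Answer: yes

Derivation:
Current gcd = 1
gcd of all OTHER numbers (without N[3]=5): gcd([4, 16, 8, 20]) = 4
The new gcd after any change is gcd(4, new_value).
This can be at most 4.
Since 4 > old gcd 1, the gcd CAN increase (e.g., set N[3] = 4).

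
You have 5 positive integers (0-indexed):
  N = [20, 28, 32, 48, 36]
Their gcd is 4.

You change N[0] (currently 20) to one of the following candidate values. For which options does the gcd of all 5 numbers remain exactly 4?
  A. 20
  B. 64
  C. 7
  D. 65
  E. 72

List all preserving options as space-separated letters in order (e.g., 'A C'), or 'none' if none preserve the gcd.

Old gcd = 4; gcd of others (without N[0]) = 4
New gcd for candidate v: gcd(4, v). Preserves old gcd iff gcd(4, v) = 4.
  Option A: v=20, gcd(4,20)=4 -> preserves
  Option B: v=64, gcd(4,64)=4 -> preserves
  Option C: v=7, gcd(4,7)=1 -> changes
  Option D: v=65, gcd(4,65)=1 -> changes
  Option E: v=72, gcd(4,72)=4 -> preserves

Answer: A B E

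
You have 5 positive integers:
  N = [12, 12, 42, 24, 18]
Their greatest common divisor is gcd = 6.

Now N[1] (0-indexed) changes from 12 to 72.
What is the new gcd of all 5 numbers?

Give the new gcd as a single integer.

Numbers: [12, 12, 42, 24, 18], gcd = 6
Change: index 1, 12 -> 72
gcd of the OTHER numbers (without index 1): gcd([12, 42, 24, 18]) = 6
New gcd = gcd(g_others, new_val) = gcd(6, 72) = 6

Answer: 6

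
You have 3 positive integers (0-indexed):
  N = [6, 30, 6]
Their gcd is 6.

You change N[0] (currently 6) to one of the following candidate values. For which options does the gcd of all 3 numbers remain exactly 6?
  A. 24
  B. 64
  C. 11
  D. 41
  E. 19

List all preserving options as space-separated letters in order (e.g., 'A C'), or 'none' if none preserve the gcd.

Old gcd = 6; gcd of others (without N[0]) = 6
New gcd for candidate v: gcd(6, v). Preserves old gcd iff gcd(6, v) = 6.
  Option A: v=24, gcd(6,24)=6 -> preserves
  Option B: v=64, gcd(6,64)=2 -> changes
  Option C: v=11, gcd(6,11)=1 -> changes
  Option D: v=41, gcd(6,41)=1 -> changes
  Option E: v=19, gcd(6,19)=1 -> changes

Answer: A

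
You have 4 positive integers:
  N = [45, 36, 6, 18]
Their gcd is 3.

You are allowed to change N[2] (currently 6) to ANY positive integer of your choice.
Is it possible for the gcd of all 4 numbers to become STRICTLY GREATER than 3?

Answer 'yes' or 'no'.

Current gcd = 3
gcd of all OTHER numbers (without N[2]=6): gcd([45, 36, 18]) = 9
The new gcd after any change is gcd(9, new_value).
This can be at most 9.
Since 9 > old gcd 3, the gcd CAN increase (e.g., set N[2] = 9).

Answer: yes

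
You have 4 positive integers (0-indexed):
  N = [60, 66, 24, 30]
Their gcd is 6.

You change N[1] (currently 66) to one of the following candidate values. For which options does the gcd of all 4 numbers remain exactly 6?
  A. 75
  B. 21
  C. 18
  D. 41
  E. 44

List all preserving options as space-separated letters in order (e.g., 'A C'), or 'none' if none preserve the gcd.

Old gcd = 6; gcd of others (without N[1]) = 6
New gcd for candidate v: gcd(6, v). Preserves old gcd iff gcd(6, v) = 6.
  Option A: v=75, gcd(6,75)=3 -> changes
  Option B: v=21, gcd(6,21)=3 -> changes
  Option C: v=18, gcd(6,18)=6 -> preserves
  Option D: v=41, gcd(6,41)=1 -> changes
  Option E: v=44, gcd(6,44)=2 -> changes

Answer: C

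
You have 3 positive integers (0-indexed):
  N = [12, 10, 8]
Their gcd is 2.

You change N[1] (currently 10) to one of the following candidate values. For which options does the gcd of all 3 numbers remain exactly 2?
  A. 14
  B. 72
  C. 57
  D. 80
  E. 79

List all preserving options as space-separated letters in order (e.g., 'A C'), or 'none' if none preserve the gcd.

Answer: A

Derivation:
Old gcd = 2; gcd of others (without N[1]) = 4
New gcd for candidate v: gcd(4, v). Preserves old gcd iff gcd(4, v) = 2.
  Option A: v=14, gcd(4,14)=2 -> preserves
  Option B: v=72, gcd(4,72)=4 -> changes
  Option C: v=57, gcd(4,57)=1 -> changes
  Option D: v=80, gcd(4,80)=4 -> changes
  Option E: v=79, gcd(4,79)=1 -> changes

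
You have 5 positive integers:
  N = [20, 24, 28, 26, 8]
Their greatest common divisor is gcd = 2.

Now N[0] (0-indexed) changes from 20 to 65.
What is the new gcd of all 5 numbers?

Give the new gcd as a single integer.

Numbers: [20, 24, 28, 26, 8], gcd = 2
Change: index 0, 20 -> 65
gcd of the OTHER numbers (without index 0): gcd([24, 28, 26, 8]) = 2
New gcd = gcd(g_others, new_val) = gcd(2, 65) = 1

Answer: 1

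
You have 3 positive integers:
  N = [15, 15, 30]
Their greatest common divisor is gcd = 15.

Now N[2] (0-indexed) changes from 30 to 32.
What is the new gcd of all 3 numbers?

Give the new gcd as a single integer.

Numbers: [15, 15, 30], gcd = 15
Change: index 2, 30 -> 32
gcd of the OTHER numbers (without index 2): gcd([15, 15]) = 15
New gcd = gcd(g_others, new_val) = gcd(15, 32) = 1

Answer: 1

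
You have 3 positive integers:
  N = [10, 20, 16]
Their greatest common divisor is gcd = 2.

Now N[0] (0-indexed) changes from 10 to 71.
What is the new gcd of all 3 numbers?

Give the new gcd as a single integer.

Answer: 1

Derivation:
Numbers: [10, 20, 16], gcd = 2
Change: index 0, 10 -> 71
gcd of the OTHER numbers (without index 0): gcd([20, 16]) = 4
New gcd = gcd(g_others, new_val) = gcd(4, 71) = 1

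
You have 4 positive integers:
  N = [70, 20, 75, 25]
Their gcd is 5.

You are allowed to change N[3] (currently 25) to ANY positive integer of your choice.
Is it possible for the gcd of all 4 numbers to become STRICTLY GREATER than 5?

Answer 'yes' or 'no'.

Current gcd = 5
gcd of all OTHER numbers (without N[3]=25): gcd([70, 20, 75]) = 5
The new gcd after any change is gcd(5, new_value).
This can be at most 5.
Since 5 = old gcd 5, the gcd can only stay the same or decrease.

Answer: no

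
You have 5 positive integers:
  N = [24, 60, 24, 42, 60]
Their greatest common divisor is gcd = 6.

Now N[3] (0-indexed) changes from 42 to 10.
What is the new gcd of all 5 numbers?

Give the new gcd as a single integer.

Answer: 2

Derivation:
Numbers: [24, 60, 24, 42, 60], gcd = 6
Change: index 3, 42 -> 10
gcd of the OTHER numbers (without index 3): gcd([24, 60, 24, 60]) = 12
New gcd = gcd(g_others, new_val) = gcd(12, 10) = 2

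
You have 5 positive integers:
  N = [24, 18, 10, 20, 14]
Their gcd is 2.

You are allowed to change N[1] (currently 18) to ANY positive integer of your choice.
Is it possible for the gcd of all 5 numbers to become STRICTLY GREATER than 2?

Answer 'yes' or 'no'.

Answer: no

Derivation:
Current gcd = 2
gcd of all OTHER numbers (without N[1]=18): gcd([24, 10, 20, 14]) = 2
The new gcd after any change is gcd(2, new_value).
This can be at most 2.
Since 2 = old gcd 2, the gcd can only stay the same or decrease.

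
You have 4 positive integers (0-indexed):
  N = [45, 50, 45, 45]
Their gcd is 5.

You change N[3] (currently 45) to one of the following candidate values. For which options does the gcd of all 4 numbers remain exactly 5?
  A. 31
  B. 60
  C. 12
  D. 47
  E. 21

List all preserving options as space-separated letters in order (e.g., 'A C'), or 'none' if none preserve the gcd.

Old gcd = 5; gcd of others (without N[3]) = 5
New gcd for candidate v: gcd(5, v). Preserves old gcd iff gcd(5, v) = 5.
  Option A: v=31, gcd(5,31)=1 -> changes
  Option B: v=60, gcd(5,60)=5 -> preserves
  Option C: v=12, gcd(5,12)=1 -> changes
  Option D: v=47, gcd(5,47)=1 -> changes
  Option E: v=21, gcd(5,21)=1 -> changes

Answer: B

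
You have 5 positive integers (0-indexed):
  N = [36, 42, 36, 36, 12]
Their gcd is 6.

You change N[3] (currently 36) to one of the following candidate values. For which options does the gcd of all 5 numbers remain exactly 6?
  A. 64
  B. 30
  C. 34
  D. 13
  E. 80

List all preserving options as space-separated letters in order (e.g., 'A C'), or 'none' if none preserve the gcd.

Old gcd = 6; gcd of others (without N[3]) = 6
New gcd for candidate v: gcd(6, v). Preserves old gcd iff gcd(6, v) = 6.
  Option A: v=64, gcd(6,64)=2 -> changes
  Option B: v=30, gcd(6,30)=6 -> preserves
  Option C: v=34, gcd(6,34)=2 -> changes
  Option D: v=13, gcd(6,13)=1 -> changes
  Option E: v=80, gcd(6,80)=2 -> changes

Answer: B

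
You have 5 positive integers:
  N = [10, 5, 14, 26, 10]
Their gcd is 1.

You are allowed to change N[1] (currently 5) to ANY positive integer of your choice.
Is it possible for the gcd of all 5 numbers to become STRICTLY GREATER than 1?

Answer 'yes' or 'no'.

Current gcd = 1
gcd of all OTHER numbers (without N[1]=5): gcd([10, 14, 26, 10]) = 2
The new gcd after any change is gcd(2, new_value).
This can be at most 2.
Since 2 > old gcd 1, the gcd CAN increase (e.g., set N[1] = 2).

Answer: yes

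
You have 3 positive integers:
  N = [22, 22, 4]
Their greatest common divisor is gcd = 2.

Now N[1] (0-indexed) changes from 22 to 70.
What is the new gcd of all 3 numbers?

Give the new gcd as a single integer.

Answer: 2

Derivation:
Numbers: [22, 22, 4], gcd = 2
Change: index 1, 22 -> 70
gcd of the OTHER numbers (without index 1): gcd([22, 4]) = 2
New gcd = gcd(g_others, new_val) = gcd(2, 70) = 2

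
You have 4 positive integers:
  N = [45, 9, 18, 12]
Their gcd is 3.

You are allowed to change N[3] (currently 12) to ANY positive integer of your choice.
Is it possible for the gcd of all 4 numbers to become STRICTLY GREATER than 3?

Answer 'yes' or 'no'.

Answer: yes

Derivation:
Current gcd = 3
gcd of all OTHER numbers (without N[3]=12): gcd([45, 9, 18]) = 9
The new gcd after any change is gcd(9, new_value).
This can be at most 9.
Since 9 > old gcd 3, the gcd CAN increase (e.g., set N[3] = 9).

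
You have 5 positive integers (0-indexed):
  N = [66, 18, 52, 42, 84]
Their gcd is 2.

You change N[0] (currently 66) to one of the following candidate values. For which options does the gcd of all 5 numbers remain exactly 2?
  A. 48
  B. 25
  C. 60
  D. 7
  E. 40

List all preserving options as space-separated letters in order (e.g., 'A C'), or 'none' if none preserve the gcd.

Answer: A C E

Derivation:
Old gcd = 2; gcd of others (without N[0]) = 2
New gcd for candidate v: gcd(2, v). Preserves old gcd iff gcd(2, v) = 2.
  Option A: v=48, gcd(2,48)=2 -> preserves
  Option B: v=25, gcd(2,25)=1 -> changes
  Option C: v=60, gcd(2,60)=2 -> preserves
  Option D: v=7, gcd(2,7)=1 -> changes
  Option E: v=40, gcd(2,40)=2 -> preserves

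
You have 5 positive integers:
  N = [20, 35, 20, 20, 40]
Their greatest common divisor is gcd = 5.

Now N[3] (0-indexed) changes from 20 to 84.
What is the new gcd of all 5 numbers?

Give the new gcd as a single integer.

Answer: 1

Derivation:
Numbers: [20, 35, 20, 20, 40], gcd = 5
Change: index 3, 20 -> 84
gcd of the OTHER numbers (without index 3): gcd([20, 35, 20, 40]) = 5
New gcd = gcd(g_others, new_val) = gcd(5, 84) = 1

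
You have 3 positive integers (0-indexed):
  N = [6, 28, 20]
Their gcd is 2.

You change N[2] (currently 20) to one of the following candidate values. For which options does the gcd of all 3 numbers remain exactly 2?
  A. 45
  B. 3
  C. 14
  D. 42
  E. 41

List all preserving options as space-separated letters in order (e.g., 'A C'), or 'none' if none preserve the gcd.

Old gcd = 2; gcd of others (without N[2]) = 2
New gcd for candidate v: gcd(2, v). Preserves old gcd iff gcd(2, v) = 2.
  Option A: v=45, gcd(2,45)=1 -> changes
  Option B: v=3, gcd(2,3)=1 -> changes
  Option C: v=14, gcd(2,14)=2 -> preserves
  Option D: v=42, gcd(2,42)=2 -> preserves
  Option E: v=41, gcd(2,41)=1 -> changes

Answer: C D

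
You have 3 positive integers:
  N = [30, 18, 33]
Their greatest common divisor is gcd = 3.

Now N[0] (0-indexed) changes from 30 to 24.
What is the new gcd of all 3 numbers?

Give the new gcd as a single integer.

Numbers: [30, 18, 33], gcd = 3
Change: index 0, 30 -> 24
gcd of the OTHER numbers (without index 0): gcd([18, 33]) = 3
New gcd = gcd(g_others, new_val) = gcd(3, 24) = 3

Answer: 3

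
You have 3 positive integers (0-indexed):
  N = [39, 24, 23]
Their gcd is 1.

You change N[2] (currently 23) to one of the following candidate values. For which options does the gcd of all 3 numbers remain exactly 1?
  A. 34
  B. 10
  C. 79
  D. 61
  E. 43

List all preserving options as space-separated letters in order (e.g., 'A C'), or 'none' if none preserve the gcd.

Answer: A B C D E

Derivation:
Old gcd = 1; gcd of others (without N[2]) = 3
New gcd for candidate v: gcd(3, v). Preserves old gcd iff gcd(3, v) = 1.
  Option A: v=34, gcd(3,34)=1 -> preserves
  Option B: v=10, gcd(3,10)=1 -> preserves
  Option C: v=79, gcd(3,79)=1 -> preserves
  Option D: v=61, gcd(3,61)=1 -> preserves
  Option E: v=43, gcd(3,43)=1 -> preserves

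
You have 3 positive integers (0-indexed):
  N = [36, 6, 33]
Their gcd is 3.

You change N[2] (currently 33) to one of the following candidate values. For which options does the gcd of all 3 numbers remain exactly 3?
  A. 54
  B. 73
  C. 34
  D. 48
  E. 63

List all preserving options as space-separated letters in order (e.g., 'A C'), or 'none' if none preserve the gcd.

Old gcd = 3; gcd of others (without N[2]) = 6
New gcd for candidate v: gcd(6, v). Preserves old gcd iff gcd(6, v) = 3.
  Option A: v=54, gcd(6,54)=6 -> changes
  Option B: v=73, gcd(6,73)=1 -> changes
  Option C: v=34, gcd(6,34)=2 -> changes
  Option D: v=48, gcd(6,48)=6 -> changes
  Option E: v=63, gcd(6,63)=3 -> preserves

Answer: E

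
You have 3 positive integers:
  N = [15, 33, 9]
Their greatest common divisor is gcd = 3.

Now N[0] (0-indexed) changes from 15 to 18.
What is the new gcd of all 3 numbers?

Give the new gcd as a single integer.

Numbers: [15, 33, 9], gcd = 3
Change: index 0, 15 -> 18
gcd of the OTHER numbers (without index 0): gcd([33, 9]) = 3
New gcd = gcd(g_others, new_val) = gcd(3, 18) = 3

Answer: 3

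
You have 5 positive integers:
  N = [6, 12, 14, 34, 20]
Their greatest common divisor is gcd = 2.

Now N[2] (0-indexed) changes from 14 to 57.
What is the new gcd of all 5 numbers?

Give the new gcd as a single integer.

Numbers: [6, 12, 14, 34, 20], gcd = 2
Change: index 2, 14 -> 57
gcd of the OTHER numbers (without index 2): gcd([6, 12, 34, 20]) = 2
New gcd = gcd(g_others, new_val) = gcd(2, 57) = 1

Answer: 1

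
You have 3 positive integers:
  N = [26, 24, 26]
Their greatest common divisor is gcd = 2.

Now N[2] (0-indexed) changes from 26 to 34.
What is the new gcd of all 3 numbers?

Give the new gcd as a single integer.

Numbers: [26, 24, 26], gcd = 2
Change: index 2, 26 -> 34
gcd of the OTHER numbers (without index 2): gcd([26, 24]) = 2
New gcd = gcd(g_others, new_val) = gcd(2, 34) = 2

Answer: 2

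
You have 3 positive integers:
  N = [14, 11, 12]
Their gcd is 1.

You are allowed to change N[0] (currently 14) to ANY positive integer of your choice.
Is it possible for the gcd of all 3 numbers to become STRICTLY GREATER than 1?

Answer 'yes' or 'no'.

Answer: no

Derivation:
Current gcd = 1
gcd of all OTHER numbers (without N[0]=14): gcd([11, 12]) = 1
The new gcd after any change is gcd(1, new_value).
This can be at most 1.
Since 1 = old gcd 1, the gcd can only stay the same or decrease.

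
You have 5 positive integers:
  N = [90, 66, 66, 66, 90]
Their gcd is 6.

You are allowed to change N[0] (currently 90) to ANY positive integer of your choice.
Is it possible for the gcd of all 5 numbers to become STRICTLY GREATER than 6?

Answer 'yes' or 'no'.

Current gcd = 6
gcd of all OTHER numbers (without N[0]=90): gcd([66, 66, 66, 90]) = 6
The new gcd after any change is gcd(6, new_value).
This can be at most 6.
Since 6 = old gcd 6, the gcd can only stay the same or decrease.

Answer: no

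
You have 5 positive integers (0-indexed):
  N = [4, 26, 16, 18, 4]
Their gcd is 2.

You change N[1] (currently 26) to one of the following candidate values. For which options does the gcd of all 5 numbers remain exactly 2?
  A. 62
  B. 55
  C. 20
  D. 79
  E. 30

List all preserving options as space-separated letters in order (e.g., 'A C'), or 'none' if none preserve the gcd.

Answer: A C E

Derivation:
Old gcd = 2; gcd of others (without N[1]) = 2
New gcd for candidate v: gcd(2, v). Preserves old gcd iff gcd(2, v) = 2.
  Option A: v=62, gcd(2,62)=2 -> preserves
  Option B: v=55, gcd(2,55)=1 -> changes
  Option C: v=20, gcd(2,20)=2 -> preserves
  Option D: v=79, gcd(2,79)=1 -> changes
  Option E: v=30, gcd(2,30)=2 -> preserves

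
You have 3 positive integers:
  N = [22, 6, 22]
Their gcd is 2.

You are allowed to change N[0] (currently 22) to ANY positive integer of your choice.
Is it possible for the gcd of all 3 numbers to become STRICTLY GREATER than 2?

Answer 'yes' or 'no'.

Answer: no

Derivation:
Current gcd = 2
gcd of all OTHER numbers (without N[0]=22): gcd([6, 22]) = 2
The new gcd after any change is gcd(2, new_value).
This can be at most 2.
Since 2 = old gcd 2, the gcd can only stay the same or decrease.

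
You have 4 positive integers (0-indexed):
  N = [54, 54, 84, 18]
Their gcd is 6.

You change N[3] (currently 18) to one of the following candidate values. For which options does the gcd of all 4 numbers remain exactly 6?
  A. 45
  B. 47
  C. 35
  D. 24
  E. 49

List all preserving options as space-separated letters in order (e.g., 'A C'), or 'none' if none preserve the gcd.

Answer: D

Derivation:
Old gcd = 6; gcd of others (without N[3]) = 6
New gcd for candidate v: gcd(6, v). Preserves old gcd iff gcd(6, v) = 6.
  Option A: v=45, gcd(6,45)=3 -> changes
  Option B: v=47, gcd(6,47)=1 -> changes
  Option C: v=35, gcd(6,35)=1 -> changes
  Option D: v=24, gcd(6,24)=6 -> preserves
  Option E: v=49, gcd(6,49)=1 -> changes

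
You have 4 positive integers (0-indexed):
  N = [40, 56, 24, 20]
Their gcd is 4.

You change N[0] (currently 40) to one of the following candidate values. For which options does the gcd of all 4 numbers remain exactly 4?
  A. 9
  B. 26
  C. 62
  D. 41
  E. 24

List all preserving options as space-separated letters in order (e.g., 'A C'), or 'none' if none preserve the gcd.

Old gcd = 4; gcd of others (without N[0]) = 4
New gcd for candidate v: gcd(4, v). Preserves old gcd iff gcd(4, v) = 4.
  Option A: v=9, gcd(4,9)=1 -> changes
  Option B: v=26, gcd(4,26)=2 -> changes
  Option C: v=62, gcd(4,62)=2 -> changes
  Option D: v=41, gcd(4,41)=1 -> changes
  Option E: v=24, gcd(4,24)=4 -> preserves

Answer: E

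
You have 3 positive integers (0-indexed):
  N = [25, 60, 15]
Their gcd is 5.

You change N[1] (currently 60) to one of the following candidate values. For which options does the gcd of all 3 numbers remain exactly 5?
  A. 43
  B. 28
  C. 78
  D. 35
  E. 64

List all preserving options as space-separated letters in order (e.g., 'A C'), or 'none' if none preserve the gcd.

Old gcd = 5; gcd of others (without N[1]) = 5
New gcd for candidate v: gcd(5, v). Preserves old gcd iff gcd(5, v) = 5.
  Option A: v=43, gcd(5,43)=1 -> changes
  Option B: v=28, gcd(5,28)=1 -> changes
  Option C: v=78, gcd(5,78)=1 -> changes
  Option D: v=35, gcd(5,35)=5 -> preserves
  Option E: v=64, gcd(5,64)=1 -> changes

Answer: D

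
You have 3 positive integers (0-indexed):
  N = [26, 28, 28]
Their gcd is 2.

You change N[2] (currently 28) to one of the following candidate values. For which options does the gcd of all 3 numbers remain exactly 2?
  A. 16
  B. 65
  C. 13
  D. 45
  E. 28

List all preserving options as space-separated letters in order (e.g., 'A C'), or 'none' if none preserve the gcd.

Old gcd = 2; gcd of others (without N[2]) = 2
New gcd for candidate v: gcd(2, v). Preserves old gcd iff gcd(2, v) = 2.
  Option A: v=16, gcd(2,16)=2 -> preserves
  Option B: v=65, gcd(2,65)=1 -> changes
  Option C: v=13, gcd(2,13)=1 -> changes
  Option D: v=45, gcd(2,45)=1 -> changes
  Option E: v=28, gcd(2,28)=2 -> preserves

Answer: A E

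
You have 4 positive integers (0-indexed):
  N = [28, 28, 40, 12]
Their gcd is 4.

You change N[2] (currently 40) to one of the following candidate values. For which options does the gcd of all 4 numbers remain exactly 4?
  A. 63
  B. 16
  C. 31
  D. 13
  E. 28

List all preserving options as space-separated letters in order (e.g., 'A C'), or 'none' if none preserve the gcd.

Answer: B E

Derivation:
Old gcd = 4; gcd of others (without N[2]) = 4
New gcd for candidate v: gcd(4, v). Preserves old gcd iff gcd(4, v) = 4.
  Option A: v=63, gcd(4,63)=1 -> changes
  Option B: v=16, gcd(4,16)=4 -> preserves
  Option C: v=31, gcd(4,31)=1 -> changes
  Option D: v=13, gcd(4,13)=1 -> changes
  Option E: v=28, gcd(4,28)=4 -> preserves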